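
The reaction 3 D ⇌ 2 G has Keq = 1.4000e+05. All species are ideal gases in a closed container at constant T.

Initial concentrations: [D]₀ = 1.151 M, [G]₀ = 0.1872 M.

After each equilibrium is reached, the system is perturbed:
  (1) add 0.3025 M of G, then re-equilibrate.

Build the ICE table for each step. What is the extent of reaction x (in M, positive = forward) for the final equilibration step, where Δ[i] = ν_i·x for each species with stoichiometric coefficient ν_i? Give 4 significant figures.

x = -0.001248 M

Q₀ = 0.02298 vs Keq = 1.4000e+05 ⇒ Q<K, forward
Step 1:
                  D         G
  init        1.151    0.1872
  Δ          -1.132     0.755
  eq        0.01851    0.9422
  solve Keq expr → x = 0.3775; check Q = 1.4000e+05
Then add 0.3025 M of G.
Step 2:
                  D         G
  init      0.01851     1.245
  Δ        0.003745 -0.002497
  eq        0.02225     1.242
  solve Keq expr → x = -0.001248; check Q = 1.4000e+05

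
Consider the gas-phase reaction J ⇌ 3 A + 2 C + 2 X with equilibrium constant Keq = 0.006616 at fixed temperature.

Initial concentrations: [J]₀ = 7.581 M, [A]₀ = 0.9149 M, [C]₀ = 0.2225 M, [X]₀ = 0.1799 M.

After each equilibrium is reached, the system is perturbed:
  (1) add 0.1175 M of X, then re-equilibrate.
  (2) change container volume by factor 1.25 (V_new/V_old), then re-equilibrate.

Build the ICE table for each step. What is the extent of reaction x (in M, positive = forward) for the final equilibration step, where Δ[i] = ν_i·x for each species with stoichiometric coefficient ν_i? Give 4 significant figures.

x = 0.04414 M

Q₀ = 1.6185e-04 vs Keq = 0.006616 ⇒ Q<K, forward
Step 1:
                   J          A          C          X
  init         7.581     0.9149     0.2225     0.1799
  Δ          -0.1025     0.3076      0.205      0.205
  eq           7.478      1.222     0.4275     0.3849
  solve Keq expr → x = 0.1025; check Q = 0.006616
Then add 0.1175 M of X.
Step 2:
                   J          A          C          X
  init         7.478      1.222     0.4275     0.5024
  Δ          0.02062   -0.06187   -0.04125   -0.04125
  eq           7.499      1.161     0.3863     0.4612
  solve Keq expr → x = -0.02062; check Q = 0.006616
Then change container volume by factor 1.25 (V_new/V_old).
Step 3:
                   J          A          C          X
  init         5.999     0.9285      0.309      0.369
  Δ         -0.04414     0.1324    0.08827    0.08827
  eq           5.955      1.061     0.3973     0.4572
  solve Keq expr → x = 0.04414; check Q = 0.006616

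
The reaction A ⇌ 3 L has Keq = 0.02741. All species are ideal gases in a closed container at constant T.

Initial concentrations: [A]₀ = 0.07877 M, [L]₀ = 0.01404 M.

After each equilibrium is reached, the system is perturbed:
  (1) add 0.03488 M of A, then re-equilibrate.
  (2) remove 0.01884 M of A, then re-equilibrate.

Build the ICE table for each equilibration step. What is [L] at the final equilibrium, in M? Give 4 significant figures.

[L]_eq = 0.1181 M

Q₀ = 3.5135e-05 vs Keq = 0.02741 ⇒ Q<K, forward
Step 1:
                  A         L
  Initial   0.07877   0.01404
  Change   -0.03163   0.09488
  Equil     0.04714    0.1089
  solve Keq expr → x = 0.03163; check Q = 0.02741
Then add 0.03488 M of A.
Step 2:
                  A         L
  Initial   0.08202    0.1089
  Change  -0.006227   0.01868
  Equil      0.0758    0.1276
  solve Keq expr → x = 0.006227; check Q = 0.02741
Then remove 0.01884 M of A.
Step 3:
                  A         L
  Initial   0.05696    0.1276
  Change   0.003162 -0.009486
  Equil     0.06012    0.1181
  solve Keq expr → x = -0.003162; check Q = 0.02741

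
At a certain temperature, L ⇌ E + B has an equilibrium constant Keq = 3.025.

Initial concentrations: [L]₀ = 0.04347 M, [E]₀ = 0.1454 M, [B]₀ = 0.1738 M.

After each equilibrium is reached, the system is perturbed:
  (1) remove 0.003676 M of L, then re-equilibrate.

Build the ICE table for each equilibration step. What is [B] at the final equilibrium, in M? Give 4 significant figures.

Q₀ = 0.5813 vs Keq = 3.025 ⇒ Q<K, forward
Step 1:
                  L         E         B
  Initial   0.04347    0.1454    0.1738
  Change   -0.03147   0.03147   0.03147
  Equil       0.012    0.1769    0.2053
  solve Keq expr → x = 0.03147; check Q = 3.025
Then remove 0.003676 M of L.
Step 2:
                  L         E         B
  Initial  0.008326    0.1769    0.2053
  Change   0.003267 -0.003267 -0.003267
  Equil     0.01159    0.1736     0.202
  solve Keq expr → x = -0.003267; check Q = 3.025

[B]_eq = 0.202 M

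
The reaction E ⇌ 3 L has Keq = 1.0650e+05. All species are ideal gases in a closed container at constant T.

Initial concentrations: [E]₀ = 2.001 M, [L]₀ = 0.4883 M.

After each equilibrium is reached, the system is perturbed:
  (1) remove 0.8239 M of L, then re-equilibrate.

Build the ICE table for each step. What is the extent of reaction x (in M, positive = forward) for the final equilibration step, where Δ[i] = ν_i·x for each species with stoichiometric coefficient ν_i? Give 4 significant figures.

Q₀ = 0.05819 vs Keq = 1.0650e+05 ⇒ Q<K, forward
Step 1:
                  E         L
  I           2.001    0.4883
  C          -1.998     5.995
  E        0.002559     6.484
  solve Keq expr → x = 1.998; check Q = 1.0650e+05
Then remove 0.8239 M of L.
Step 2:
                  E         L
  I        0.002559      5.66
  C       -8.5458e-04  0.002564
  E        0.001705     5.662
  solve Keq expr → x = 8.5458e-04; check Q = 1.0650e+05

x = 8.5458e-04 M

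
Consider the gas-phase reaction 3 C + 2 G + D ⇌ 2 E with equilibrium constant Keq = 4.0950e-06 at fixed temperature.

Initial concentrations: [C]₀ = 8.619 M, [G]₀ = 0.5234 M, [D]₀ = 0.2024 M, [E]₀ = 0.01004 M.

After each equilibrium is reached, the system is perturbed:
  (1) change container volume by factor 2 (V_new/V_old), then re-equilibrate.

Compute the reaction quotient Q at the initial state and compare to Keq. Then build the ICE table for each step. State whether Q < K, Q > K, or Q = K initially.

Q₀ = 2.8393e-06 vs Keq = 4.0950e-06 ⇒ Q<K, forward
Step 1:
                   C          G          D          E
  Initial      8.619     0.5234     0.2024    0.01004
  Change   -0.002907  -0.001938 -9.6892e-04   0.001938
  Equil        8.616     0.5215     0.2014    0.01198
  solve Keq expr → x = 9.6892e-04; check Q = 4.0950e-06
Then change container volume by factor 2 (V_new/V_old).
Step 2:
                   C          G          D          E
  Initial      4.308     0.2607     0.1007   0.005989
  Change    0.006669   0.004446   0.002223  -0.004446
  Equil        4.315     0.2652     0.1029   0.001543
  solve Keq expr → x = -0.002223; check Q = 4.0950e-06

Q₀ = 2.8393e-06; Q < K (proceeds forward)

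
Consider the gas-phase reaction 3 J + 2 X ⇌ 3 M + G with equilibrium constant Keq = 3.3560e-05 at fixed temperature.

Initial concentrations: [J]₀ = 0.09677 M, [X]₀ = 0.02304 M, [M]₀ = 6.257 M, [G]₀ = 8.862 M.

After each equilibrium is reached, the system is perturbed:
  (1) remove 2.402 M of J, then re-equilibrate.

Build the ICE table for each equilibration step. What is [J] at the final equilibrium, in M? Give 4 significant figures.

Q₀ = 4.5128e+09 vs Keq = 3.3560e-05 ⇒ Q>K, reverse
Step 1:
                   J          X          M          G
  I          0.09677    0.02304      6.257      8.862
  C            5.996      3.997     -5.996     -1.999
  E            6.092       4.02     0.2614      6.863
  solve Keq expr → x = -1.999; check Q = 3.3560e-05
Then remove 2.402 M of J.
Step 2:
                   J          X          M          G
  I             3.69       4.02     0.2614      6.863
  C          0.09692    0.06461   -0.09692   -0.03231
  E            3.787      4.085     0.1645      6.831
  solve Keq expr → x = -0.03231; check Q = 3.3560e-05

[J]_eq = 3.787 M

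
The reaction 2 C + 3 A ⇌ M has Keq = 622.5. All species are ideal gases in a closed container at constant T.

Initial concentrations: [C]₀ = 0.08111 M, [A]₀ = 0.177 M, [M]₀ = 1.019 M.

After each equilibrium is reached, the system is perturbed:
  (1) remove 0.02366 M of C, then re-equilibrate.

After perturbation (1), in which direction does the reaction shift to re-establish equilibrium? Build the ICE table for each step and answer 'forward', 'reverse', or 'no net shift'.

Direction: reverse

Q₀ = 2.7932e+04 vs Keq = 622.5 ⇒ Q>K, reverse
Step 1:
                    C           A           M
  Initial     0.08111       0.177       1.019
  Change       0.1124      0.1686    -0.05621
  Equil        0.1935      0.3456      0.9628
  solve Keq expr → x = -0.05621; check Q = 622.5
Then remove 0.02366 M of C.
Step 2:
                    C           A           M
  Initial      0.1699      0.3456      0.9628
  Change      0.01057     0.01586   -0.005285
  Equil        0.1804      0.3615      0.9575
  solve Keq expr → x = -0.005285; check Q = 622.5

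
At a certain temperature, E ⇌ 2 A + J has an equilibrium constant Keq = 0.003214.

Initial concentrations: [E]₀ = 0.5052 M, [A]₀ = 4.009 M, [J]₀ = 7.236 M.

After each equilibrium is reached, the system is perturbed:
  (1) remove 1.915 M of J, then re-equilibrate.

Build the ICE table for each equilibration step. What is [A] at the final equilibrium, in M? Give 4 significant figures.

[A]_eq = 0.0489 M

Q₀ = 230.2 vs Keq = 0.003214 ⇒ Q>K, reverse
Step 1:
                    E           A           J
  I            0.5052       4.009       7.236
  C             1.985       -3.97      -1.985
  E              2.49     0.03904       5.251
  solve Keq expr → x = -1.985; check Q = 0.003214
Then remove 1.915 M of J.
Step 2:
                    E           A           J
  I              2.49     0.03904       3.336
  C         -0.004928    0.009855    0.004928
  E             2.485      0.0489       3.341
  solve Keq expr → x = 0.004928; check Q = 0.003214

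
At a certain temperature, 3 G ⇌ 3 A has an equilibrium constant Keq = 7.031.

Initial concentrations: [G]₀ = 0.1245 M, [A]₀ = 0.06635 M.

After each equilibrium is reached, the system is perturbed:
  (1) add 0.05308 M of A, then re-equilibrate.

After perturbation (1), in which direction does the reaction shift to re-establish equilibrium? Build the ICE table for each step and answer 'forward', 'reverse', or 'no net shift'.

Q₀ = 0.1514 vs Keq = 7.031 ⇒ Q<K, forward
Step 1:
                    G           A
  I            0.1245     0.06635
  C          -0.05905     0.05905
  E           0.06545      0.1254
  solve Keq expr → x = 0.01968; check Q = 7.031
Then add 0.05308 M of A.
Step 2:
                    G           A
  I           0.06545      0.1785
  C            0.0182     -0.0182
  E           0.08366      0.1603
  solve Keq expr → x = -0.006068; check Q = 7.031

Direction: reverse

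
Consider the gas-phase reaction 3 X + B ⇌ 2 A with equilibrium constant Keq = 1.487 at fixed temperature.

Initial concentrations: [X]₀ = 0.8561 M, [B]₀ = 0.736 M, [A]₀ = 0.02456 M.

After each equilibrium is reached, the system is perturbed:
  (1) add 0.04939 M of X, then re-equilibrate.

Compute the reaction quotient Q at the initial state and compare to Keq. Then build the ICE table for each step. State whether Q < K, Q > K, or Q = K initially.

Q₀ = 0.001306 vs Keq = 1.487 ⇒ Q<K, forward
Step 1:
                  X         B         A
  init       0.8561     0.736   0.02456
  Δ         -0.4002   -0.1334    0.2668
  eq         0.4559    0.6026    0.2914
  solve Keq expr → x = 0.1334; check Q = 1.487
Then add 0.04939 M of X.
Step 2:
                  X         B         A
  init       0.5053    0.6026    0.2914
  Δ         -0.0278 -0.009266   0.01853
  eq         0.4775    0.5933    0.3099
  solve Keq expr → x = 0.009266; check Q = 1.487

Q₀ = 0.001306; Q < K (proceeds forward)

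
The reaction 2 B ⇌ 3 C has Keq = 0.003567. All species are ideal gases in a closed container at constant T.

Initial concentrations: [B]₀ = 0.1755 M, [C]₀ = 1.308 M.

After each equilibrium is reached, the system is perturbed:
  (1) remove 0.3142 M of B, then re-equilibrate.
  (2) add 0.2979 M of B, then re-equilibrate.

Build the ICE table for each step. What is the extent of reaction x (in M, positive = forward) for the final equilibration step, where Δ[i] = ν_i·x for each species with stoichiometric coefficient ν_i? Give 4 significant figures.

x = 0.01019 M

Q₀ = 72.66 vs Keq = 0.003567 ⇒ Q>K, reverse
Step 1:
                    B           C
  I            0.1755       1.308
  C            0.7736       -1.16
  E            0.9491      0.1476
  solve Keq expr → x = -0.3868; check Q = 0.003567
Then remove 0.3142 M of B.
Step 2:
                    B           C
  I            0.6349      0.1476
  C           0.02144    -0.03217
  E            0.6564      0.1154
  solve Keq expr → x = -0.01072; check Q = 0.003567
Then add 0.2979 M of B.
Step 3:
                    B           C
  I            0.9543      0.1154
  C          -0.02039     0.03058
  E            0.9339       0.146
  solve Keq expr → x = 0.01019; check Q = 0.003567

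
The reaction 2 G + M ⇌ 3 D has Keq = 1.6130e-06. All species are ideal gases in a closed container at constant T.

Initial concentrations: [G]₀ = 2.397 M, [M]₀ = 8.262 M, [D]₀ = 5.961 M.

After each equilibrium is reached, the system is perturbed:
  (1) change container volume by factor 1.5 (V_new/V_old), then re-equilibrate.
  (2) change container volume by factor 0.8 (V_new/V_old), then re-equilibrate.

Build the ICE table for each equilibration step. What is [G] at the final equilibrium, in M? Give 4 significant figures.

[G]_eq = 5.261 M

Q₀ = 4.462 vs Keq = 1.6130e-06 ⇒ Q>K, reverse
Step 1:
                    G           M           D
  init          2.397       8.262       5.961
  Δ             3.916       1.958      -5.874
  eq            6.313       10.22     0.08693
  solve Keq expr → x = -1.958; check Q = 1.6130e-06
Then change container volume by factor 1.5 (V_new/V_old).
Step 2:
                    G           M           D
  init          4.209       6.813     0.05796
  Δ                 0           0           0
  eq            4.209       6.813     0.05796
  solve Keq expr → x = 0; check Q = 1.6130e-06
Then change container volume by factor 0.8 (V_new/V_old).
Step 3:
                    G           M           D
  init          5.261       8.517     0.07244
  Δ                 0           0           0
  eq            5.261       8.517     0.07244
  solve Keq expr → x = 0; check Q = 1.6130e-06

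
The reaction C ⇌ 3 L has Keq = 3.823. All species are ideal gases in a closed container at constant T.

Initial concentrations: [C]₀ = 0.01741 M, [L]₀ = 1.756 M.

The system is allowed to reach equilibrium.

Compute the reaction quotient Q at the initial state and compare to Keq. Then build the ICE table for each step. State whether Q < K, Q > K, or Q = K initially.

Q₀ = 311 vs Keq = 3.823 ⇒ Q>K, reverse
Step 1:
                  C         L
  I         0.01741     1.756
  C          0.2497    -0.749
  E          0.2671     1.007
  solve Keq expr → x = -0.2497; check Q = 3.823

Q₀ = 311; Q > K (proceeds reverse)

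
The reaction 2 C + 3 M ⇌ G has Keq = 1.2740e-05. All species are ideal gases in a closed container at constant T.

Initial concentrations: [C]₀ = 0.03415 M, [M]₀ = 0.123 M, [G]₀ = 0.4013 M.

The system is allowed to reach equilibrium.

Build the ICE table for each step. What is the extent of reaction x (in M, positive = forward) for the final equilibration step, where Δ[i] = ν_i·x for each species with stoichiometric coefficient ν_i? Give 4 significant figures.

x = -0.4013 M

Q₀ = 1.8492e+05 vs Keq = 1.2740e-05 ⇒ Q>K, reverse
Step 1:
                    C           M           G
  Initial     0.03415       0.123      0.4013
  Change       0.8026       1.204     -0.4013
  Equil        0.8367       1.327  2.0834e-05
  solve Keq expr → x = -0.4013; check Q = 1.2740e-05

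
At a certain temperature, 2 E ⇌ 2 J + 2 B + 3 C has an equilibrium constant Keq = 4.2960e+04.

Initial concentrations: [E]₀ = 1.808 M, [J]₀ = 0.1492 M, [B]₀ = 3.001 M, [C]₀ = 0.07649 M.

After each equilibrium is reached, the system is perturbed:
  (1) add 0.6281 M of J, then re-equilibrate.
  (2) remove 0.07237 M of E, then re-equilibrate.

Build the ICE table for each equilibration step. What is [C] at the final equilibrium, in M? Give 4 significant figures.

Q₀ = 2.7446e-05 vs Keq = 4.2960e+04 ⇒ Q<K, forward
Step 1:
                    E           J           B           C
  Initial       1.808      0.1492       3.001     0.07649
  Change       -1.645       1.645       1.645       2.467
  Equil        0.1631       1.794       4.646       2.544
  solve Keq expr → x = 0.8224; check Q = 4.2960e+04
Then add 0.6281 M of J.
Step 2:
                    E           J           B           C
  Initial      0.1631       2.422       4.646       2.544
  Change      0.04308    -0.04308    -0.04308    -0.06462
  Equil        0.2062       2.379       4.603       2.479
  solve Keq expr → x = -0.02154; check Q = 4.2960e+04
Then remove 0.07237 M of E.
Step 3:
                    E           J           B           C
  Initial      0.1339       2.379       4.603       2.479
  Change      0.05526    -0.05526    -0.05526    -0.08289
  Equil        0.1891       2.324       4.548       2.396
  solve Keq expr → x = -0.02763; check Q = 4.2960e+04

[C]_eq = 2.396 M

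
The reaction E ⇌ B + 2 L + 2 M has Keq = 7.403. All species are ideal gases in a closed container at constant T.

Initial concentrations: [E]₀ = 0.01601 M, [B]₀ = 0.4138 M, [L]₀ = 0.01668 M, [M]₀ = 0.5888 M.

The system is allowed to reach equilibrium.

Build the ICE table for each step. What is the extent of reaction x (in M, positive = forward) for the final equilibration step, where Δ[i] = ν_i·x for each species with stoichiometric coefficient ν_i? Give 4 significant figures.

x = 0.01596 M

Q₀ = 0.002493 vs Keq = 7.403 ⇒ Q<K, forward
Step 1:
                   E          B          L          M
  Initial    0.01601     0.4138    0.01668     0.5888
  Change    -0.01596    0.01596    0.03191    0.03191
  Equil   5.2817e-05     0.4298    0.04859     0.6207
  solve Keq expr → x = 0.01596; check Q = 7.403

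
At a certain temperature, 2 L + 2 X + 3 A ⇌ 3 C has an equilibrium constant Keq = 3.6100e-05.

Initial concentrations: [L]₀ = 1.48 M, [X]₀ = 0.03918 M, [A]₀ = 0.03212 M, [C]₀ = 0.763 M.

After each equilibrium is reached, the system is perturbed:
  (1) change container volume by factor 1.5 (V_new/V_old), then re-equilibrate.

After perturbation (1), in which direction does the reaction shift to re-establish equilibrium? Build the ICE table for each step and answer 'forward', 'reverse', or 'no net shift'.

Q₀ = 3.9865e+06 vs Keq = 3.6100e-05 ⇒ Q>K, reverse
Step 1:
                    L           X           A           C
  I              1.48     0.03918     0.03212       0.763
  C            0.4912      0.4912      0.7368     -0.7368
  E             1.971      0.5304      0.7689     0.02618
  solve Keq expr → x = -0.2456; check Q = 3.6100e-05
Then change container volume by factor 1.5 (V_new/V_old).
Step 2:
                    L           X           A           C
  I             1.314      0.3536      0.5126     0.01745
  C          0.004689    0.004689    0.007033   -0.007033
  E             1.319      0.3583      0.5197     0.01042
  solve Keq expr → x = -0.002344; check Q = 3.6100e-05

Direction: reverse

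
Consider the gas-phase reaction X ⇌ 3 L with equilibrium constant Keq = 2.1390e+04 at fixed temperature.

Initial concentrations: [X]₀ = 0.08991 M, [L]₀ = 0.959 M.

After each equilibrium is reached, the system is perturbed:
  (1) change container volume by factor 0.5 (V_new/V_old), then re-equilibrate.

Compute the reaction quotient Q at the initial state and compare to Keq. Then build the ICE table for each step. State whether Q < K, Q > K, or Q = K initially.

Q₀ = 9.81; Q < K (proceeds forward)

Q₀ = 9.81 vs Keq = 2.1390e+04 ⇒ Q<K, forward
Step 1:
                    X           L
  I           0.08991       0.959
  C          -0.08982      0.2695
  E        8.6673e-05       1.228
  solve Keq expr → x = 0.08982; check Q = 2.1390e+04
Then change container volume by factor 0.5 (V_new/V_old).
Step 2:
                    X           L
  I        1.7335e-04       2.457
  C        5.1872e-04   -0.001556
  E        6.9207e-04       2.455
  solve Keq expr → x = -5.1872e-04; check Q = 2.1390e+04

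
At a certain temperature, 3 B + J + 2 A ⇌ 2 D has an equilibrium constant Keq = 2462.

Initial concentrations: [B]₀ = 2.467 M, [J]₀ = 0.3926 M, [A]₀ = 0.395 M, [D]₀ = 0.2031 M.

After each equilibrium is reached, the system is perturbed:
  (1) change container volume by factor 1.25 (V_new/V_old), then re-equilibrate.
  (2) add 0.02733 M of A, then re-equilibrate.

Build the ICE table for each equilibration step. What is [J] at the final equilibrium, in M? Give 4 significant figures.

[J]_eq = 0.1495 M

Q₀ = 0.04485 vs Keq = 2462 ⇒ Q<K, forward
Step 1:
                   B          J          A          D
  I            2.467     0.3926      0.395     0.2031
  C          -0.5772    -0.1924    -0.3848     0.3848
  E             1.89     0.2002    0.01019     0.5879
  solve Keq expr → x = 0.1924; check Q = 2462
Then change container volume by factor 1.25 (V_new/V_old).
Step 2:
                   B          J          A          D
  I            1.512     0.1602   0.008155     0.4703
  C          0.00646   0.002153   0.004306  -0.004306
  E            1.518     0.1623    0.01246      0.466
  solve Keq expr → x = -0.002153; check Q = 2462
Then add 0.02733 M of A.
Step 3:
                   B          J          A          D
  I            1.518     0.1623    0.03979      0.466
  C         -0.03834   -0.01278   -0.02556    0.02556
  E             1.48     0.1495    0.01423     0.4916
  solve Keq expr → x = 0.01278; check Q = 2462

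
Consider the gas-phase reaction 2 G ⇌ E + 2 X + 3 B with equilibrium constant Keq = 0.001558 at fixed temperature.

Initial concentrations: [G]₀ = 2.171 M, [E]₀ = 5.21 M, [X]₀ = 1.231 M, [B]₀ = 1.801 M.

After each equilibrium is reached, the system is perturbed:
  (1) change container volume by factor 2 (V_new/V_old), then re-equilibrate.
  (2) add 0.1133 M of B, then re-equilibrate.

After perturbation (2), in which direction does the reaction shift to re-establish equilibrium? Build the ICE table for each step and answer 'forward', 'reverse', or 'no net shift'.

Q₀ = 9.785 vs Keq = 0.001558 ⇒ Q>K, reverse
Step 1:
                    G           E           X           B
  init          2.171        5.21       1.231       1.801
  Δ            0.9633     -0.4816     -0.9633      -1.445
  eq            3.134       4.728      0.2677      0.3561
  solve Keq expr → x = -0.4816; check Q = 0.001558
Then change container volume by factor 2 (V_new/V_old).
Step 2:
                    G           E           X           B
  init          1.567       2.364      0.1339      0.1781
  Δ          -0.08657     0.04329     0.08657      0.1299
  eq            1.481       2.407      0.2204      0.3079
  solve Keq expr → x = 0.04329; check Q = 0.001558
Then add 0.1133 M of B.
Step 3:
                    G           E           X           B
  init          1.481       2.407      0.2204      0.4212
  Δ           0.04067    -0.02034    -0.04067    -0.06101
  eq            1.521       2.387      0.1798      0.3602
  solve Keq expr → x = -0.02034; check Q = 0.001558

Direction: reverse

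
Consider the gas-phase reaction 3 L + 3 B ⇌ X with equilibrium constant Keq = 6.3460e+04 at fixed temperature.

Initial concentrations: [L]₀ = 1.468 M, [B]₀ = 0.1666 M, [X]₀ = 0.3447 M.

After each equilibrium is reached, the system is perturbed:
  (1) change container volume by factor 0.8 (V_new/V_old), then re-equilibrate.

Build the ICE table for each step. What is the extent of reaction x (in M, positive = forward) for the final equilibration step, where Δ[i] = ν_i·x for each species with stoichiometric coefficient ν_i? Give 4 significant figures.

Q₀ = 23.56 vs Keq = 6.3460e+04 ⇒ Q<K, forward
Step 1:
                    L           B           X
  I             1.468      0.1666      0.3447
  C           -0.1526     -0.1526     0.05087
  E             1.315     0.01399      0.3956
  solve Keq expr → x = 0.05087; check Q = 6.3460e+04
Then change container volume by factor 0.8 (V_new/V_old).
Step 2:
                    L           B           X
  I             1.644     0.01749      0.4945
  C         -0.005378   -0.005378    0.001793
  E             1.639     0.01211      0.4963
  solve Keq expr → x = 0.001793; check Q = 6.3460e+04

x = 0.001793 M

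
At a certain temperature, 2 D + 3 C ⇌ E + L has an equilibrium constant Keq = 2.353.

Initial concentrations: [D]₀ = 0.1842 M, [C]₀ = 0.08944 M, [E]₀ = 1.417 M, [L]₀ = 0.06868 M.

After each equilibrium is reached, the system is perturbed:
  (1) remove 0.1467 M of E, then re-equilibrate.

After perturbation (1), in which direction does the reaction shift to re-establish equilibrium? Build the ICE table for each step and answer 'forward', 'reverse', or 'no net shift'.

Direction: forward

Q₀ = 4009 vs Keq = 2.353 ⇒ Q>K, reverse
Step 1:
                   D          C          E          L
  Initial     0.1842    0.08944      1.417    0.06868
  Change      0.1295     0.1943   -0.06477   -0.06477
  Equil       0.3137     0.2837      1.352   0.003913
  solve Keq expr → x = -0.06477; check Q = 2.353
Then remove 0.1467 M of E.
Step 2:
                   D          C          E          L
  Initial     0.3137     0.2837      1.206   0.003913
  Change  -7.9527e-04  -0.001193 3.9764e-04 3.9764e-04
  Equil       0.3129     0.2825      1.206    0.00431
  solve Keq expr → x = 3.9764e-04; check Q = 2.353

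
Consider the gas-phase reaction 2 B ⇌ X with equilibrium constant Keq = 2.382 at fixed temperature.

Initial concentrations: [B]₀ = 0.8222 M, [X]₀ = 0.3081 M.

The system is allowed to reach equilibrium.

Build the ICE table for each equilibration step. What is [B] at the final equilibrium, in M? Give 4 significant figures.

Q₀ = 0.4558 vs Keq = 2.382 ⇒ Q<K, forward
Step 1:
                   B          X
  I           0.8222     0.3081
  C          -0.3677     0.1839
  E           0.4545      0.492
  solve Keq expr → x = 0.1839; check Q = 2.382

[B]_eq = 0.4545 M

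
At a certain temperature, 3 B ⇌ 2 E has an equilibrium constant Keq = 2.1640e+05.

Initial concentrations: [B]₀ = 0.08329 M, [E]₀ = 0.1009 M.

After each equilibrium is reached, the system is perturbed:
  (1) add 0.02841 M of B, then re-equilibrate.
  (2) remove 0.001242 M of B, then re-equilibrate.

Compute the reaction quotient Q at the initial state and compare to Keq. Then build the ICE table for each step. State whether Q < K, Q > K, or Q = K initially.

Q₀ = 17.62 vs Keq = 2.1640e+05 ⇒ Q<K, forward
Step 1:
                  B         E
  init      0.08329    0.1009
  Δ        -0.07852   0.05235
  eq        0.00477    0.1532
  solve Keq expr → x = 0.02617; check Q = 2.1640e+05
Then add 0.02841 M of B.
Step 2:
                  B         E
  init      0.03318    0.1532
  Δ        -0.02803   0.01869
  eq        0.00515    0.1719
  solve Keq expr → x = 0.009343; check Q = 2.1640e+05
Then remove 0.001242 M of B.
Step 3:
                  B         E
  init     0.003908    0.1719
  Δ        0.001226 -8.1711e-04
  eq       0.005134    0.1711
  solve Keq expr → x = -4.0856e-04; check Q = 2.1640e+05

Q₀ = 17.62; Q < K (proceeds forward)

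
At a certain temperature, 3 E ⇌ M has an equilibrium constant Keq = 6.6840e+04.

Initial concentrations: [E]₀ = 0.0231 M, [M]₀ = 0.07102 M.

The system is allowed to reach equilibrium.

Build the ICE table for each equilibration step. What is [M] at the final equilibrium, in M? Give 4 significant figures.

[M]_eq = 0.07525 M

Q₀ = 5762 vs Keq = 6.6840e+04 ⇒ Q<K, forward
Step 1:
                   E          M
  I           0.0231    0.07102
  C          -0.0127   0.004232
  E           0.0104    0.07525
  solve Keq expr → x = 0.004232; check Q = 6.6840e+04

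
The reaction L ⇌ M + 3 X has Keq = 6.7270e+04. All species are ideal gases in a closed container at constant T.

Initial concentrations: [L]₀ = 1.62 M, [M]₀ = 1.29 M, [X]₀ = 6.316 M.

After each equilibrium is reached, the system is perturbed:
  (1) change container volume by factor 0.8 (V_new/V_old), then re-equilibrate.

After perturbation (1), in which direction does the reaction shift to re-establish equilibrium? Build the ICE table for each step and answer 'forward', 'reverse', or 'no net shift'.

Q₀ = 200.6 vs Keq = 6.7270e+04 ⇒ Q<K, forward
Step 1:
                  L         M         X
  I            1.62      1.29     6.316
  C          -1.563     1.563      4.69
  E         0.05656     2.853     11.01
  solve Keq expr → x = 1.563; check Q = 6.7270e+04
Then change container volume by factor 0.8 (V_new/V_old).
Step 2:
                  L         M         X
  I         0.07069     3.567     13.76
  C         0.05982  -0.05982   -0.1795
  E          0.1305     3.507     13.58
  solve Keq expr → x = -0.05982; check Q = 6.7270e+04

Direction: reverse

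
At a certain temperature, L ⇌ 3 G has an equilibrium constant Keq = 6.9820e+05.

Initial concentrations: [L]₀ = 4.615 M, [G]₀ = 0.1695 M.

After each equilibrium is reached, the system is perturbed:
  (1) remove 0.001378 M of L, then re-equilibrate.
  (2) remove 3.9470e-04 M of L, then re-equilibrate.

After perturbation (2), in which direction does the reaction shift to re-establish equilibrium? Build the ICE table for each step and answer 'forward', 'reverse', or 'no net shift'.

Q₀ = 0.001055 vs Keq = 6.9820e+05 ⇒ Q<K, forward
Step 1:
                   L          G
  init         4.615     0.1695
  Δ           -4.611      13.83
  eq        0.003932         14
  solve Keq expr → x = 4.611; check Q = 6.9820e+05
Then remove 0.001378 M of L.
Step 2:
                   L          G
  init      0.002554         14
  Δ         0.001375  -0.004124
  eq        0.003929         14
  solve Keq expr → x = -0.001375; check Q = 6.9820e+05
Then remove 3.9470e-04 M of L.
Step 3:
                   L          G
  init      0.003534         14
  Δ       3.9371e-04  -0.001181
  eq        0.003928         14
  solve Keq expr → x = -3.9371e-04; check Q = 6.9820e+05

Direction: reverse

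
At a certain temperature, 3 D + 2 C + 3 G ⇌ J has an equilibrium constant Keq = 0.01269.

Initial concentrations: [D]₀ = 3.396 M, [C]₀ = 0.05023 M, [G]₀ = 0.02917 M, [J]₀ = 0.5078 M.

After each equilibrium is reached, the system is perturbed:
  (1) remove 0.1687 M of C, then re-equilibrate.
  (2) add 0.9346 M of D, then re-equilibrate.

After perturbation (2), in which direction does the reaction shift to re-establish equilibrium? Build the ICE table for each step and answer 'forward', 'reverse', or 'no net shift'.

Q₀ = 2.0704e+05 vs Keq = 0.01269 ⇒ Q>K, reverse
Step 1:
                  D         C         G         J
  I           3.396   0.05023   0.02917    0.5078
  C          0.8356     0.557    0.8356   -0.2785
  E           4.232    0.6073    0.8647    0.2293
  solve Keq expr → x = -0.2785; check Q = 0.01269
Then remove 0.1687 M of C.
Step 2:
                  D         C         G         J
  I           4.232    0.4386    0.8647    0.2293
  C          0.0771    0.0514    0.0771   -0.0257
  E           4.309      0.49    0.9418    0.2036
  solve Keq expr → x = -0.0257; check Q = 0.01269
Then add 0.9346 M of D.
Step 3:
                  D         C         G         J
  I           5.243      0.49    0.9418    0.2036
  C        -0.07097  -0.04731  -0.07097   0.02366
  E           5.172    0.4427    0.8709    0.2272
  solve Keq expr → x = 0.02366; check Q = 0.01269

Direction: forward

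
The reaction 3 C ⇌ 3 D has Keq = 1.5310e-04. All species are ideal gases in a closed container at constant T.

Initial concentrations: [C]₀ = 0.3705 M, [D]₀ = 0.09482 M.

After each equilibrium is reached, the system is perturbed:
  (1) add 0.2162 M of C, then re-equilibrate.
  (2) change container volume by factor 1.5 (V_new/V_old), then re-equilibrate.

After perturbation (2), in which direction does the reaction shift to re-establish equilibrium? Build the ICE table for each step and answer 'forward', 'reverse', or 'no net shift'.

Q₀ = 0.01676 vs Keq = 1.5310e-04 ⇒ Q>K, reverse
Step 1:
                    C           D
  I            0.3705     0.09482
  C           0.07119    -0.07119
  E            0.4417     0.02363
  solve Keq expr → x = -0.02373; check Q = 1.5310e-04
Then add 0.2162 M of C.
Step 2:
                    C           D
  I            0.6579     0.02363
  C          -0.01098     0.01098
  E            0.6469     0.03461
  solve Keq expr → x = 0.00366; check Q = 1.5310e-04
Then change container volume by factor 1.5 (V_new/V_old).
Step 3:
                    C           D
  I            0.4313     0.02307
  C                 0           0
  E            0.4313     0.02307
  solve Keq expr → x = 0; check Q = 1.5310e-04

Direction: no net shift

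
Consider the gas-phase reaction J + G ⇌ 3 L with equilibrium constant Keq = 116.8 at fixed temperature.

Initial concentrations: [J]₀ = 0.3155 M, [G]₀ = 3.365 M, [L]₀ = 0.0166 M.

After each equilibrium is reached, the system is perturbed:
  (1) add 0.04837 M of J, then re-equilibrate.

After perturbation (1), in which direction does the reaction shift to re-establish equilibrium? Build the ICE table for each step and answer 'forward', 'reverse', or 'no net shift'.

Direction: forward

Q₀ = 4.3086e-06 vs Keq = 116.8 ⇒ Q<K, forward
Step 1:
                  J         G         L
  Initial    0.3155     3.365    0.0166
  Change    -0.3131   -0.3131    0.9392
  Equil    0.002449     3.052    0.9558
  solve Keq expr → x = 0.3131; check Q = 116.8
Then add 0.04837 M of J.
Step 2:
                  J         G         L
  Initial   0.05082     3.052    0.9558
  Change   -0.04706  -0.04706    0.1412
  Equil    0.003761     3.005     1.097
  solve Keq expr → x = 0.04706; check Q = 116.8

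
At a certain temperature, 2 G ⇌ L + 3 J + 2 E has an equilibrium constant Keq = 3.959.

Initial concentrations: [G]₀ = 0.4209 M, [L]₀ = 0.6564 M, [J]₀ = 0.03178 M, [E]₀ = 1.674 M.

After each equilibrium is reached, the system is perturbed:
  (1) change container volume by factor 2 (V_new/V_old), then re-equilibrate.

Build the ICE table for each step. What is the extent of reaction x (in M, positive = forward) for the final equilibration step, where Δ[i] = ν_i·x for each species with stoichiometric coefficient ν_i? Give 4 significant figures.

x = 0.02601 M

Q₀ = 3.3326e-04 vs Keq = 3.959 ⇒ Q<K, forward
Step 1:
                   G          L          J          E
  I           0.4209     0.6564    0.03178      1.674
  C          -0.2285     0.1143     0.3428     0.2285
  E           0.1924     0.7707     0.3745      1.903
  solve Keq expr → x = 0.1143; check Q = 3.959
Then change container volume by factor 2 (V_new/V_old).
Step 2:
                   G          L          J          E
  I           0.0962     0.3853     0.1873     0.9513
  C         -0.05201    0.02601    0.07802    0.05201
  E          0.04419     0.4113     0.2653      1.003
  solve Keq expr → x = 0.02601; check Q = 3.959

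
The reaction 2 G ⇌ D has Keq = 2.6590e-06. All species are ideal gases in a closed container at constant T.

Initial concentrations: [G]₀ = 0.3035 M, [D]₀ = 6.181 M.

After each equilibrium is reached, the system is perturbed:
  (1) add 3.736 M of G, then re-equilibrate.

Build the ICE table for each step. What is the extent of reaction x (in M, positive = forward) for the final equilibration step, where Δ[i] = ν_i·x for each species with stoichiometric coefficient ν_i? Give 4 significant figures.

x = 2.8868e-04 M

Q₀ = 67.1 vs Keq = 2.6590e-06 ⇒ Q>K, reverse
Step 1:
                   G          D
  init        0.3035      6.181
  Δ            12.36     -6.181
  eq           12.66 4.2649e-04
  solve Keq expr → x = -6.181; check Q = 2.6590e-06
Then add 3.736 M of G.
Step 2:
                   G          D
  init          16.4 4.2649e-04
  Δ       -5.7737e-04 2.8868e-04
  eq            16.4 7.1517e-04
  solve Keq expr → x = 2.8868e-04; check Q = 2.6590e-06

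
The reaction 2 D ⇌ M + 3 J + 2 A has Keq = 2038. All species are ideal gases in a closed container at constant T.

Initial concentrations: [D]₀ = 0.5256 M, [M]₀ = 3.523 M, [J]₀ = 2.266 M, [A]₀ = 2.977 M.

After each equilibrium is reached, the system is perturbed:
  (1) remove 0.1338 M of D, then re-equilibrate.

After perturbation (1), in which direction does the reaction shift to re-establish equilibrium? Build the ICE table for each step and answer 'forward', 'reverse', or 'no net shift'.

Direction: reverse

Q₀ = 1315 vs Keq = 2038 ⇒ Q<K, forward
Step 1:
                    D           M           J           A
  Initial      0.5256       3.523       2.266       2.977
  Change     -0.06433     0.03217      0.0965     0.06433
  Equil        0.4613       3.555       2.363       3.041
  solve Keq expr → x = 0.03217; check Q = 2038
Then remove 0.1338 M of D.
Step 2:
                    D           M           J           A
  Initial      0.3275       3.555       2.363       3.041
  Change       0.0835    -0.04175     -0.1253     -0.0835
  Equil         0.411       3.513       2.237       2.958
  solve Keq expr → x = -0.04175; check Q = 2038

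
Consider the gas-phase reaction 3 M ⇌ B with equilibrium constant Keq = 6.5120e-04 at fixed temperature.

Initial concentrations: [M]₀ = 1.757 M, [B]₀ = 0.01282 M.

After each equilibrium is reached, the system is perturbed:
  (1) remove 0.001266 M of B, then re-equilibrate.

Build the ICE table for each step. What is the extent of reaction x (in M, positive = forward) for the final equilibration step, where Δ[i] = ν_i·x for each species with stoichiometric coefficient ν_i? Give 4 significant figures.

x = 0.001243 M

Q₀ = 0.002364 vs Keq = 6.5120e-04 ⇒ Q>K, reverse
Step 1:
                    M           B
  I             1.757     0.01282
  C           0.02736    -0.00912
  E             1.784      0.0037
  solve Keq expr → x = -0.00912; check Q = 6.5120e-04
Then remove 0.001266 M of B.
Step 2:
                    M           B
  I             1.784    0.002434
  C         -0.003729    0.001243
  E             1.781    0.003677
  solve Keq expr → x = 0.001243; check Q = 6.5120e-04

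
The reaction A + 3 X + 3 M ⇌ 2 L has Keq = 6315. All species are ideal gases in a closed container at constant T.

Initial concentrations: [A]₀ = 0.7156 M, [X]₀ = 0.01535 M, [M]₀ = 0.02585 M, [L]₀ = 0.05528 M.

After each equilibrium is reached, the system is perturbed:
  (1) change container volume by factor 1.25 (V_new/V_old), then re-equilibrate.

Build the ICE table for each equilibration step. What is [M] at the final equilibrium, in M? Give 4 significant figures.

Q₀ = 6.8353e+07 vs Keq = 6315 ⇒ Q>K, reverse
Step 1:
                    A           X           M           L
  init         0.7156     0.01535     0.02585     0.05528
  Δ           0.01631     0.04893     0.04893    -0.03262
  eq           0.7319     0.06428     0.07478     0.02266
  solve Keq expr → x = -0.01631; check Q = 6315
Then change container volume by factor 1.25 (V_new/V_old).
Step 2:
                    A           X           M           L
  init         0.5855     0.05143     0.05983     0.01813
  Δ          0.001993    0.005979    0.005979   -0.003986
  eq           0.5875      0.0574      0.0658     0.01414
  solve Keq expr → x = -0.001993; check Q = 6315

[M]_eq = 0.0658 M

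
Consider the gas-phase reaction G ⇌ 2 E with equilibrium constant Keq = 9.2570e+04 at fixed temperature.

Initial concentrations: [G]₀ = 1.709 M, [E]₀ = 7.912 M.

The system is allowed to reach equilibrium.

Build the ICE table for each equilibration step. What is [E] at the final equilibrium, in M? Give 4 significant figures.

Q₀ = 36.63 vs Keq = 9.2570e+04 ⇒ Q<K, forward
Step 1:
                   G          E
  I            1.709      7.912
  C           -1.708      3.415
  E         0.001386      11.33
  solve Keq expr → x = 1.708; check Q = 9.2570e+04

[E]_eq = 11.33 M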